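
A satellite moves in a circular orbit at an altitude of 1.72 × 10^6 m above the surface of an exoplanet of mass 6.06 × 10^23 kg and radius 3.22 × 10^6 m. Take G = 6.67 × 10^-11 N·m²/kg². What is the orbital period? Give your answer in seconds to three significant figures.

10900 s

r = R + h = 3.22 × 10^6 + 1.72 × 10^6 = 4.940 × 10^6 m. Gravity provides the centripetal force: G M m / r² = m v² / r ⇒ v = √(GM/r) = 2860 m/s.
T = 2πr/v = 2π × 4.940 × 10^6 / 2860 = 10850 s.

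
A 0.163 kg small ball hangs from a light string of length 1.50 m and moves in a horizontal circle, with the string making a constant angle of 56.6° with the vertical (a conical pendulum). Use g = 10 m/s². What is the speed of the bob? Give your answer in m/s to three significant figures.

The radius of the circle is r = L sinθ = 1.50 × sin 56.6° = 1.252 m.
Horizontally T sinθ = mv²/r and vertically T cosθ = mg, so tanθ = v²/(rg).
v = √(r g tanθ) = √(1.252 × 10.0 × 1.517) = √18.99 = 4.358 m/s.

4.36 m/s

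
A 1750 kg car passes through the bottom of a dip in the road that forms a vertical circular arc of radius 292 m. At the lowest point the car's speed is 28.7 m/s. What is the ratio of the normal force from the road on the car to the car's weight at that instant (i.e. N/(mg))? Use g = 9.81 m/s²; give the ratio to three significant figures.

At the bottom, N − mg = mv²/r, so N = m(v²/r + g) and N/(mg) = v²/(rg) + 1 = (28.7)²/(292 × 9.81) + 1 = 0.2875 + 1 = 1.288.

1.29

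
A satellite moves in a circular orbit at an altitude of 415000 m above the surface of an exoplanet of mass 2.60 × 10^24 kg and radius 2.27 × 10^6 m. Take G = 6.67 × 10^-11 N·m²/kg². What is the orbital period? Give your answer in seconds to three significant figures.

r = R + h = 2.27 × 10^6 + 415000 = 2.685 × 10^6 m. Gravity provides the centripetal force: G M m / r² = m v² / r ⇒ v = √(GM/r) = 8037 m/s.
T = 2πr/v = 2π × 2.685 × 10^6 / 8037 = 2099 s.

2100 s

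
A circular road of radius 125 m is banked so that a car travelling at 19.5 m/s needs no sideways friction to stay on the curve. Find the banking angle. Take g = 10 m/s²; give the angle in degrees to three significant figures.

16.9°

With no friction, the horizontal component of the normal force provides the centripetal force: N sinθ = mv²/r, while N cosθ = mg vertically.
Dividing: tanθ = v²/(r g) = (19.5)²/(125 × 10.0) = 380.2/1250 = 0.3042.
θ = arctan(0.3042) = 16.92°.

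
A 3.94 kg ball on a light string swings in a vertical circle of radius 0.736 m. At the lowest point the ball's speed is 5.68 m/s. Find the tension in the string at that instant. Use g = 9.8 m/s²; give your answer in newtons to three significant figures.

211 N

At the lowest point, T points up (toward the centre) and the weight mg points down (away from the centre), so the net inward force is T − mg = mv²/r.
T = m(v²/r + g) = 3.94 × ((5.68)²/0.736 + 9.8) = 3.94 × (43.83 + 9.8) = 3.94 × 53.63 = 211.3 N.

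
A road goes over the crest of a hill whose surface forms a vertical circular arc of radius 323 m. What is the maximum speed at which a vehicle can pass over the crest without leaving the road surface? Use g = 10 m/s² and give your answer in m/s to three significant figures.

56.8 m/s

At the crest the centre of the circle is below the vehicle, so the net downward (centripetal) force is mg − N = mv²/r.
The vehicle leaves the road when N → 0, giving v_max = √(g r) = √(10.0 × 323) = 56.83 m/s.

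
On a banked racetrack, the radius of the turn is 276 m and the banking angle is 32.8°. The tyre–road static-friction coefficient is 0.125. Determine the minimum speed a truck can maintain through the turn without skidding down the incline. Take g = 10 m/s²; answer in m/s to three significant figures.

36.4 m/s

At the minimum speed, friction acts up the slope at its limiting value f = μN. Radially (horizontal, toward centre): N sinθ − μN cosθ = mv²/r. Vertically: N cosθ + μN sinθ = mg.
Dividing: v² = r g (sinθ − μcosθ)/(cosθ + μsinθ).
sinθ − μcosθ = 0.5417 − 0.125×0.8406 = 0.4366; cosθ + μsinθ = 0.8406 + 0.125×0.5417 = 0.9083.
v² = 276 × 10.0 × 0.4366/0.9083 = 1327 m²/s², so v = 36.43 m/s.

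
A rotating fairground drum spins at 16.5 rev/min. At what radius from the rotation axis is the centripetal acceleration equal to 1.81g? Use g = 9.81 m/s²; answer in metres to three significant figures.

ω = 16.5 rev/min × 2π/60 = 1.728 rad/s.
a_c = ω²r = 1.81g ⇒ r = 1.81 × 9.81 / (1.728)² = 17.76/2.986 = 5.947 m.

5.95 m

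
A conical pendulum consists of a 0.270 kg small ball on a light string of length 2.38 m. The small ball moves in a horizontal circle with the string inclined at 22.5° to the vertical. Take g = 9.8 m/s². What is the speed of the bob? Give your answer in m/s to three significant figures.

The radius of the circle is r = L sinθ = 2.38 × sin 22.5° = 0.9108 m.
Horizontally T sinθ = mv²/r and vertically T cosθ = mg, so tanθ = v²/(rg).
v = √(r g tanθ) = √(0.9108 × 9.8 × 0.4142) = √3.697 = 1.923 m/s.

1.92 m/s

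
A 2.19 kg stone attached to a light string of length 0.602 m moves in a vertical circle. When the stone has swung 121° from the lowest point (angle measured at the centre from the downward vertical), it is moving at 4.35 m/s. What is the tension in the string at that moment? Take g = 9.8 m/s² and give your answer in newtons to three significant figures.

57.8 N

Take the radial direction toward the centre of the circle as positive. The component of the weight along the string toward the centre is −mg cos φ (φ measured from the bottom), so Newton's second law along the string gives T − mg cos φ = m v²/r.
cos 121° = -0.5150, so T = m(v²/r + g cos φ) = 2.19 × ((4.35)²/0.602 + 9.8 × -0.5150) = 2.19 × (31.43 + (-5.047)) = 2.19 × 26.39 = 57.78 N.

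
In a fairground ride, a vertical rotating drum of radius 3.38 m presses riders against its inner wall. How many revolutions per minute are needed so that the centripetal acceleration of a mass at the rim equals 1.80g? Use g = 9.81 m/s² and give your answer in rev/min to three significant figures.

21.8 rev/min

Require ω²r = 1.80g, so ω = √(1.80 × 9.81/3.38) = 2.286 rad/s.
In rev/min: ω × 60/(2π) = 2.286 × 60/(2π) = 21.83 rev/min.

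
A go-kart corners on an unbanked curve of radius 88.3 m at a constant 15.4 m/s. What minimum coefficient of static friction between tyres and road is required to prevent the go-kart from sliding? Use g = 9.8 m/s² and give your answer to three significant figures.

Friction provides the centripetal force: μ_s m g = m v²/r, so μ_s = v²/(g r) = (15.40)²/(9.8 × 88.3) = 237.2/865.3 = 0.2741.

0.274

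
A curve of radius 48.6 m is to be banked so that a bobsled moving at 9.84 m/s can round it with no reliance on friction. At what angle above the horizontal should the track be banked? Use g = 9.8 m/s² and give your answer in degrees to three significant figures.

11.5°

For a frictionless banked turn: horizontally N sinθ = mv²/r and vertically N cosθ = mg.
Dividing: tanθ = v²/(r g) = (9.84)²/(48.6 × 9.8) = 96.83/476.3 = 0.2033.
θ = arctan(0.2033) = 11.49°.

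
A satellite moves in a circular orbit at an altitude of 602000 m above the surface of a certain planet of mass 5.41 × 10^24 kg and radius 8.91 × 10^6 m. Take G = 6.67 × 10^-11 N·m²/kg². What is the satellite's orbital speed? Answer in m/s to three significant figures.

6160 m/s

Orbital radius r = R + h = 8.91 × 10^6 + 602000 = 9.512 × 10^6 m.
Gravity supplies the centripetal force: G M m / r² = m v² / r, so v = √(GM/r).
v = √(6.67 × 10^-11 × 5.41 × 10^24 / 9.512 × 10^6) = √(3.794 × 10^7) = 6159 m/s.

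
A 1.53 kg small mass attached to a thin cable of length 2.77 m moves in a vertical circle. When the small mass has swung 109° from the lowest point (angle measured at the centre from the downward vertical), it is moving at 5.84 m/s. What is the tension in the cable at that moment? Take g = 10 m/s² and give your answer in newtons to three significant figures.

13.9 N

Take the radial direction toward the centre of the circle as positive. The component of the weight along the string toward the centre is −mg cos φ (φ measured from the bottom), so Newton's second law along the string gives T − mg cos φ = m v²/r.
cos 109° = -0.3256, so T = m(v²/r + g cos φ) = 1.53 × ((5.84)²/2.77 + 10.0 × -0.3256) = 1.53 × (12.31 + (-3.256)) = 1.53 × 9.057 = 13.86 N.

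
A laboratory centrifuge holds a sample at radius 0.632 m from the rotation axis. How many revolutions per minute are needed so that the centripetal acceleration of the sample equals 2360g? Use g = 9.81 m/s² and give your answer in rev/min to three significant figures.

Require ω²r = 2360g, so ω = √(2360 × 9.81/0.632) = 191.4 rad/s.
In rev/min: ω × 60/(2π) = 191.4 × 60/(2π) = 1828 rev/min.

1830 rev/min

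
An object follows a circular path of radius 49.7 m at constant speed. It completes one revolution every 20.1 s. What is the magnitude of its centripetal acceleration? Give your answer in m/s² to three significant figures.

4.86 m/s²

v = 2πr/T = 2π × 49.7/20.1 = 15.54 m/s.
a_c = v²/r = (15.54)²/49.7 = 241.4/49.7 = 4.857 m/s².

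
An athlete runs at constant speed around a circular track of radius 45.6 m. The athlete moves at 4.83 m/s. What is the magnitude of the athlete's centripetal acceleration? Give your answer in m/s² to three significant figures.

0.512 m/s²

a_c = v²/r = (4.830)²/45.6 = 23.33/45.6 = 0.5116 m/s².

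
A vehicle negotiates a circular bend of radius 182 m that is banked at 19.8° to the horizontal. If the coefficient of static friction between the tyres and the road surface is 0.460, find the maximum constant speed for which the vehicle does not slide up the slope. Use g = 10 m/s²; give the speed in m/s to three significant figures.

42.3 m/s

At the maximum speed, friction acts down the slope at its limiting value f = μN. Radially (horizontal, toward centre): N sinθ + μN cosθ = mv²/r. Vertically: N cosθ − μN sinθ = mg.
Dividing: v² = r g (sinθ + μcosθ)/(cosθ − μsinθ).
sinθ + μcosθ = 0.3387 + 0.460×0.9409 = 0.7715; cosθ − μsinθ = 0.9409 − 0.460×0.3387 = 0.7851.
v² = 182 × 10.0 × 0.7715/0.7851 = 1789 m²/s², so v = 42.29 m/s.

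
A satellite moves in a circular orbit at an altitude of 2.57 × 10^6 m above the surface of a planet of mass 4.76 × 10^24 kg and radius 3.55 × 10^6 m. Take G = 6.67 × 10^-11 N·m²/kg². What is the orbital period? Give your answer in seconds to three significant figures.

r = R + h = 3.55 × 10^6 + 2.57 × 10^6 = 6.120 × 10^6 m. Gravity provides the centripetal force: G M m / r² = m v² / r ⇒ v = √(GM/r) = 7203 m/s.
T = 2πr/v = 2π × 6.120 × 10^6 / 7203 = 5339 s.

5340 s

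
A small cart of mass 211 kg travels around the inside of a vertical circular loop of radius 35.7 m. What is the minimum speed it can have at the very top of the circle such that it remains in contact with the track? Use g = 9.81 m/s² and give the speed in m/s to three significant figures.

18.7 m/s

At the top, both weight mg and N point toward the centre: N + mg = mv²/r.
At minimum speed N → 0, so mg = mv_min²/r ⇒ v_min = √(g r) = √(9.81 × 35.7) = 18.71 m/s.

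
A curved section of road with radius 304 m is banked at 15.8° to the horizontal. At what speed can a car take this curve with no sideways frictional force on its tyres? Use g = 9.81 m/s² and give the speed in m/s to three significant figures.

29.0 m/s

On a frictionless banked curve, N sinθ = mv²/r and N cosθ = mg, so tanθ = v²/(rg).
v = √(r g tanθ) = √(304 × 9.81 × tan 15.8°) = √(304 × 9.81 × 0.2830) = √843.9 = 29.05 m/s.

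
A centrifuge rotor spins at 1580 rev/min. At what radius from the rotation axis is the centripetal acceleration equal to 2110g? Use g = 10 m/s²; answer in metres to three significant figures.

ω = 1580 rev/min × 2π/60 = 165.5 rad/s.
a_c = ω²r = 2110g ⇒ r = 2110 × 10.0 / (165.5)² = 21100/27380 = 0.7707 m.

0.771 m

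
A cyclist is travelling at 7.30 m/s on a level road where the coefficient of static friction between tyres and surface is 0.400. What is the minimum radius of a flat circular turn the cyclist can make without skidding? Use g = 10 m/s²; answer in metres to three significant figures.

13.3 m

At the limit, μ_s m g = m v²/r, so r_min = v²/(μ_s g) = (7.30)²/(0.400 × 10.0) = 53.29/4.000 = 13.32 m.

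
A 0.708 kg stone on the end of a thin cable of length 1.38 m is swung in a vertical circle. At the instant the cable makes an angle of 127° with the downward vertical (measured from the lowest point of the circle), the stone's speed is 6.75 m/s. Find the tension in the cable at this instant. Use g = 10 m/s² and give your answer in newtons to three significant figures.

19.1 N

Take the radial direction toward the centre of the circle as positive. The component of the weight along the string toward the centre is −mg cos φ (φ measured from the bottom), so Newton's second law along the string gives T − mg cos φ = m v²/r.
cos 127° = -0.6018, so T = m(v²/r + g cos φ) = 0.708 × ((6.75)²/1.38 + 10.0 × -0.6018) = 0.708 × (33.02 + (-6.018)) = 0.708 × 27.00 = 19.11 N.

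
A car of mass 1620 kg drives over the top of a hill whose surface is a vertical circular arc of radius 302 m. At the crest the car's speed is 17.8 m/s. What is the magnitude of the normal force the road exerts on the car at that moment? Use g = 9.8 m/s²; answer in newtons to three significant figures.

At the crest the centripetal acceleration points downward (toward the centre of the arc), so mg − N = mv²/r.
N = m(g − v²/r) = 1620 × (9.8 − (17.8)²/302) = 1620 × (9.8 − 1.049) = 1620 × 8.751 = 14180 N.

14200 N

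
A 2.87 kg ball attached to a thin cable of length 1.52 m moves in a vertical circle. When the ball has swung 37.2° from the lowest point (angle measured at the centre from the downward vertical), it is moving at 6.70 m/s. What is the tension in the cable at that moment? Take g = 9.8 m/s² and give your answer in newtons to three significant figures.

107 N

Take the radial direction toward the centre of the circle as positive. The component of the weight along the string toward the centre is −mg cos φ (φ measured from the bottom), so Newton's second law along the string gives T − mg cos φ = m v²/r.
cos 37.2° = 0.7965, so T = m(v²/r + g cos φ) = 2.87 × ((6.70)²/1.52 + 9.8 × 0.7965) = 2.87 × (29.53 + (7.806)) = 2.87 × 37.34 = 107.2 N.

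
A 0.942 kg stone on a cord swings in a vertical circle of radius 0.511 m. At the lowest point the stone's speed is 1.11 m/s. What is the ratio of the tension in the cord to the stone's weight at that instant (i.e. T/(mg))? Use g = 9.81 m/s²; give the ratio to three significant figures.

At the bottom, T − mg = mv²/r, so T = m(v²/r + g) and T/(mg) = v²/(rg) + 1 = (1.11)²/(0.511 × 9.81) + 1 = 0.2458 + 1 = 1.246.

1.25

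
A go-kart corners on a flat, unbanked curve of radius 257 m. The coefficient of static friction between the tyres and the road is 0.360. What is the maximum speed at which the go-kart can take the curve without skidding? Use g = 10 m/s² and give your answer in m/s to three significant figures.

On a flat curve, static friction is the only horizontal force, so it must supply the full centripetal force: μ_s m g = m v²/r.
Mass cancels: v_max = √(μ_s g r) = √(0.360 × 10.0 × 257) = √925.2 = 30.42 m/s.

30.4 m/s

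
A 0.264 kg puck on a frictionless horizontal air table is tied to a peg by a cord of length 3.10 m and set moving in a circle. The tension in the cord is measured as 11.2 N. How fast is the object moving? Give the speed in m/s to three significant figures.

11.5 m/s

T = m v²/r ⇒ v = √(T r / m) = √(11.2 × 3.10 / 0.264) = √131.5 = 11.47 m/s.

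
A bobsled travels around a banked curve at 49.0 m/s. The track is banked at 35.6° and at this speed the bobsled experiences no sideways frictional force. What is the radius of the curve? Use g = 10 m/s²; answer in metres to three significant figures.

Frictionless banking: tanθ = v²/(rg), so r = v²/(g tanθ).
r = (49.0)²/(10.0 × tan 35.6°) = 2401/(10.0 × 0.7159) = 2401/7.159 = 335.4 m.

335 m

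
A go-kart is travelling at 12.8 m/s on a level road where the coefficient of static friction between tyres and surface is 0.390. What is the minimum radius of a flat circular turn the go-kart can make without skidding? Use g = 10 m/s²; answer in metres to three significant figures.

At the limit, μ_s m g = m v²/r, so r_min = v²/(μ_s g) = (12.8)²/(0.390 × 10.0) = 163.8/3.900 = 42.01 m.

42.0 m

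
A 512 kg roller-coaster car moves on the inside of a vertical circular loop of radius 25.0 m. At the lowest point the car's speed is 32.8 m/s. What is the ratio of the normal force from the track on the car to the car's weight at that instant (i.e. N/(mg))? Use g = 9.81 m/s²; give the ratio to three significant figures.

5.39

At the bottom, N − mg = mv²/r, so N = m(v²/r + g) and N/(mg) = v²/(rg) + 1 = (32.8)²/(25.0 × 9.81) + 1 = 4.387 + 1 = 5.387.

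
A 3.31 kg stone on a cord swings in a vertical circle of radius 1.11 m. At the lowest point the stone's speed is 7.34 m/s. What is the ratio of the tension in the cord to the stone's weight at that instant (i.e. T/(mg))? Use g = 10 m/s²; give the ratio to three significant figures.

5.85

At the bottom, T − mg = mv²/r, so T = m(v²/r + g) and T/(mg) = v²/(rg) + 1 = (7.34)²/(1.11 × 10.0) + 1 = 4.854 + 1 = 5.854.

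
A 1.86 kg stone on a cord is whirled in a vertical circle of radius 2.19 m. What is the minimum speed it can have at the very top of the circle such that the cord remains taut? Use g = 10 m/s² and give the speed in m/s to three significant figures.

4.68 m/s

At the top, both weight mg and T point toward the centre: T + mg = mv²/r.
At minimum speed T → 0, so mg = mv_min²/r ⇒ v_min = √(g r) = √(10.0 × 2.19) = 4.680 m/s.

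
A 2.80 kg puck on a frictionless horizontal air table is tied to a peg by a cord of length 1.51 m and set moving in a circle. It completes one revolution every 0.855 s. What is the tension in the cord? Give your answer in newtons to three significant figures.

228 N

v = 2πr/T = 2π × 1.51/0.855 = 11.10 m/s.
The tension is the only horizontal force, so it supplies the full centripetal force: T = m v²/r = 2.80 × (11.10)²/1.51 = 2.80 × 123.1/1.51 = 228.3 N.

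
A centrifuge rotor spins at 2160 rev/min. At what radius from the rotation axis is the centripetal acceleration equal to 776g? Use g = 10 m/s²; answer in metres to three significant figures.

0.152 m

ω = 2160 rev/min × 2π/60 = 226.2 rad/s.
a_c = ω²r = 776g ⇒ r = 776 × 10.0 / (226.2)² = 7760/51160 = 0.1517 m.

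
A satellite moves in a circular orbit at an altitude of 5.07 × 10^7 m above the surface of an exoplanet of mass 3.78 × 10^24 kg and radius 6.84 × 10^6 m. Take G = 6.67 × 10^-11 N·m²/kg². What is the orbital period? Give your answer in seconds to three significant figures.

r = R + h = 6.84 × 10^6 + 5.07 × 10^7 = 5.754 × 10^7 m. Gravity provides the centripetal force: G M m / r² = m v² / r ⇒ v = √(GM/r) = 2093 m/s.
T = 2πr/v = 2π × 5.754 × 10^7 / 2093 = 172700 s.

173000 s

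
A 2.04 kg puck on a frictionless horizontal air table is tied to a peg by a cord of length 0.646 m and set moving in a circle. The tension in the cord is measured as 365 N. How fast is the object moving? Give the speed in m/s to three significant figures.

10.8 m/s

T = m v²/r ⇒ v = √(T r / m) = √(365 × 0.646 / 2.04) = √115.6 = 10.75 m/s.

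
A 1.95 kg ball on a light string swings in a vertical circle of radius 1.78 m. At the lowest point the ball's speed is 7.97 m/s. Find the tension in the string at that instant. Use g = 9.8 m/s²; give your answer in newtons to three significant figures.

88.7 N

At the lowest point, T points up (toward the centre) and the weight mg points down (away from the centre), so the net inward force is T − mg = mv²/r.
T = m(v²/r + g) = 1.95 × ((7.97)²/1.78 + 9.8) = 1.95 × (35.69 + 9.8) = 1.95 × 45.49 = 88.70 N.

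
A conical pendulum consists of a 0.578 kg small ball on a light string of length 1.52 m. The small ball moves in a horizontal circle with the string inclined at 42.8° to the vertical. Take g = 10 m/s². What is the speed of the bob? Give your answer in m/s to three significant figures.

3.09 m/s

The radius of the circle is r = L sinθ = 1.52 × sin 42.8° = 1.033 m.
Horizontally T sinθ = mv²/r and vertically T cosθ = mg, so tanθ = v²/(rg).
v = √(r g tanθ) = √(1.033 × 10.0 × 0.9260) = √9.563 = 3.092 m/s.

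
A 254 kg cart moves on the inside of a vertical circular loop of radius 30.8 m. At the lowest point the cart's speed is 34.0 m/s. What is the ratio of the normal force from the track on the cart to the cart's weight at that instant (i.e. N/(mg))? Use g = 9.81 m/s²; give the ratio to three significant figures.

4.83

At the bottom, N − mg = mv²/r, so N = m(v²/r + g) and N/(mg) = v²/(rg) + 1 = (34.0)²/(30.8 × 9.81) + 1 = 3.826 + 1 = 4.826.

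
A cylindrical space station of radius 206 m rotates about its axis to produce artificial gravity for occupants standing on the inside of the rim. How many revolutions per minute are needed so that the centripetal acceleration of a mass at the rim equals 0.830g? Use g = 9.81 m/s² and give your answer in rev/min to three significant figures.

Require ω²r = 0.830g, so ω = √(0.830 × 9.81/206) = 0.1988 rad/s.
In rev/min: ω × 60/(2π) = 0.1988 × 60/(2π) = 1.899 rev/min.

1.90 rev/min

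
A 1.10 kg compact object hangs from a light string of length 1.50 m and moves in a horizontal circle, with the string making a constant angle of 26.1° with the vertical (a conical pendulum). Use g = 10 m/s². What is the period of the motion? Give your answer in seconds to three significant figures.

2.31 s

r = L sinθ = 0.6599 m. From T sinθ = mω²r and T cosθ = mg: tanθ = ω²r/g, so ω² = g tanθ / r = g/(L cosθ).
ω = √(g/(L cosθ)) = √(10.0/(1.50 × 0.8980)) = √7.424 = 2.725 rad/s.
Period = 2π/ω = 2.306 s.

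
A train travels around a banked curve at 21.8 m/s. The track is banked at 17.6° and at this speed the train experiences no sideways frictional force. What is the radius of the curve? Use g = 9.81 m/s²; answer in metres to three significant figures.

153 m

Frictionless banking: tanθ = v²/(rg), so r = v²/(g tanθ).
r = (21.8)²/(9.81 × tan 17.6°) = 475.2/(9.81 × 0.3172) = 475.2/3.112 = 152.7 m.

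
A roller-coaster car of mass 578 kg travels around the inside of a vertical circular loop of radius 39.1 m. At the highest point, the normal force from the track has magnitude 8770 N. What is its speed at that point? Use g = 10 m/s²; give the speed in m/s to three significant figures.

31.4 m/s

At the top, N + mg = mv²/r, so v = √(r(N/m + g)) = √(39.1 × (8770/578 + 10.0)) = √(39.1 × 25.17) = √984.3 = 31.37 m/s.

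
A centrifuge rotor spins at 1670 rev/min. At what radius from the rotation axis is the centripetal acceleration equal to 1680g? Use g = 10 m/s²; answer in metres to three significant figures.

0.549 m

ω = 1670 rev/min × 2π/60 = 174.9 rad/s.
a_c = ω²r = 1680g ⇒ r = 1680 × 10.0 / (174.9)² = 16800/30580 = 0.5493 m.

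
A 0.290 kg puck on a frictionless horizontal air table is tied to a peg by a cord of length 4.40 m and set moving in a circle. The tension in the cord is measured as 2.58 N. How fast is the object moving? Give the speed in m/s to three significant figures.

T = m v²/r ⇒ v = √(T r / m) = √(2.58 × 4.40 / 0.290) = √39.14 = 6.257 m/s.

6.26 m/s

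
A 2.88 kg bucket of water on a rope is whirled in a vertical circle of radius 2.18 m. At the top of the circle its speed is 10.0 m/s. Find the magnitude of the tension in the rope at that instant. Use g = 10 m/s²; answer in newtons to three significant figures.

103 N

At the top, both T and the weight mg point inward (toward the centre), so T + mg = mv²/r.
T = m(v²/r − g) = 2.88 × ((10.0)²/2.18 − 10.0) = 2.88 × (45.87 − 10.0) = 2.88 × 35.87 = 103.3 N.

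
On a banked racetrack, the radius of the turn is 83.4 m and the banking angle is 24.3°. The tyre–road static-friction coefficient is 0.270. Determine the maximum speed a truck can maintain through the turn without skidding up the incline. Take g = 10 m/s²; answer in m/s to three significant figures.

26.2 m/s

At the maximum speed, friction acts down the slope at its limiting value f = μN. Radially (horizontal, toward centre): N sinθ + μN cosθ = mv²/r. Vertically: N cosθ − μN sinθ = mg.
Dividing: v² = r g (sinθ + μcosθ)/(cosθ − μsinθ).
sinθ + μcosθ = 0.4115 + 0.270×0.9114 = 0.6576; cosθ − μsinθ = 0.9114 − 0.270×0.4115 = 0.8003.
v² = 83.4 × 10.0 × 0.6576/0.8003 = 685.3 m²/s², so v = 26.18 m/s.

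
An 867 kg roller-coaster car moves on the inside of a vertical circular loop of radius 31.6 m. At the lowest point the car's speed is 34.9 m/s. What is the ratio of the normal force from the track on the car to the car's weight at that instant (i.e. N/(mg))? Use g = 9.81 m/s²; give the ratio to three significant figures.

At the bottom, N − mg = mv²/r, so N = m(v²/r + g) and N/(mg) = v²/(rg) + 1 = (34.9)²/(31.6 × 9.81) + 1 = 3.929 + 1 = 4.929.

4.93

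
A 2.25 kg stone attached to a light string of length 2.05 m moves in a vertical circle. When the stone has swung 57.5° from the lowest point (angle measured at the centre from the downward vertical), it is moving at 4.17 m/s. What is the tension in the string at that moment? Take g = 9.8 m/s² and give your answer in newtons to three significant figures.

30.9 N

Take the radial direction toward the centre of the circle as positive. The component of the weight along the string toward the centre is −mg cos φ (φ measured from the bottom), so Newton's second law along the string gives T − mg cos φ = m v²/r.
cos 57.5° = 0.5373, so T = m(v²/r + g cos φ) = 2.25 × ((4.17)²/2.05 + 9.8 × 0.5373) = 2.25 × (8.482 + (5.266)) = 2.25 × 13.75 = 30.93 N.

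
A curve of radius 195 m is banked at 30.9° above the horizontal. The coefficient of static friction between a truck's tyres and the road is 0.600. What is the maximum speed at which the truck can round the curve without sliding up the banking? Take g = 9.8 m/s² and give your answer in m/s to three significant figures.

59.8 m/s

At the maximum speed, friction acts down the slope at its limiting value f = μN. Radially (horizontal, toward centre): N sinθ + μN cosθ = mv²/r. Vertically: N cosθ − μN sinθ = mg.
Dividing: v² = r g (sinθ + μcosθ)/(cosθ − μsinθ).
sinθ + μcosθ = 0.5135 + 0.600×0.8581 = 1.028; cosθ − μsinθ = 0.8581 − 0.600×0.5135 = 0.5499.
v² = 195 × 9.8 × 1.028/0.5499 = 3574 m²/s², so v = 59.78 m/s.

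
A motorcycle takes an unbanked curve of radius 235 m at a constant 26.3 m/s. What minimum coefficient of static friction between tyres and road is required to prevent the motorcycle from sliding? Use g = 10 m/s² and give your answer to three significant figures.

Friction provides the centripetal force: μ_s m g = m v²/r, so μ_s = v²/(g r) = (26.30)²/(10.0 × 235) = 691.7/2350 = 0.2943.

0.294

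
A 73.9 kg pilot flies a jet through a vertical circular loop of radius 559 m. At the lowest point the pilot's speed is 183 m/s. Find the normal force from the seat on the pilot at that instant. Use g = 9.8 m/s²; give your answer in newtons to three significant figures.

At the lowest point, N points up (toward the centre) and the weight mg points down (away from the centre), so the net inward force is N − mg = mv²/r.
N = m(v²/r + g) = 73.9 × ((183)²/559 + 9.8) = 73.9 × (59.91 + 9.8) = 73.9 × 69.71 = 5151 N.

5150 N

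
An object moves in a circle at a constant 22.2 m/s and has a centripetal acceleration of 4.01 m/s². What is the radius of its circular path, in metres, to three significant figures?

a_c = v²/r ⇒ r = v²/a_c = (22.2)²/4.01 = 492.8/4.01 = 122.9 m.

123 m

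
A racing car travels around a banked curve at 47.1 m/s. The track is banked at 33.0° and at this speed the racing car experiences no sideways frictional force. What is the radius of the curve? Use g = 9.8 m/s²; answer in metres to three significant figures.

349 m

Frictionless banking: tanθ = v²/(rg), so r = v²/(g tanθ).
r = (47.1)²/(9.8 × tan 33.0°) = 2218/(9.8 × 0.6494) = 2218/6.364 = 348.6 m.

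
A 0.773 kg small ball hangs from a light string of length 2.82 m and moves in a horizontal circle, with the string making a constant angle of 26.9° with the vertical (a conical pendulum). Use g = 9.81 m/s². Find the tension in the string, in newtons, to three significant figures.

Vertically the bob has no acceleration, so T cosθ = mg.
T = mg/cosθ = 0.773 × 9.81 / cos 26.9° = 7.583/0.8918 = 8.503 N.

8.50 N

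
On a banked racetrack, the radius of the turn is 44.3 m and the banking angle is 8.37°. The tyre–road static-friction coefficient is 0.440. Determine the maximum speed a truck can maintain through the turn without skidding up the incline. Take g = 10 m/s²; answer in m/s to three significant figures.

At the maximum speed, friction acts down the slope at its limiting value f = μN. Radially (horizontal, toward centre): N sinθ + μN cosθ = mv²/r. Vertically: N cosθ − μN sinθ = mg.
Dividing: v² = r g (sinθ + μcosθ)/(cosθ − μsinθ).
sinθ + μcosθ = 0.1456 + 0.440×0.9893 = 0.5809; cosθ − μsinθ = 0.9893 − 0.440×0.1456 = 0.9253.
v² = 44.3 × 10.0 × 0.5809/0.9253 = 278.1 m²/s², so v = 16.68 m/s.

16.7 m/s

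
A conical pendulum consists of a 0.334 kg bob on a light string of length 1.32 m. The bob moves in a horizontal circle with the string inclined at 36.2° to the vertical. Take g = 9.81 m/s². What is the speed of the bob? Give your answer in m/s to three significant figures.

The radius of the circle is r = L sinθ = 1.32 × sin 36.2° = 0.7796 m.
Horizontally T sinθ = mv²/r and vertically T cosθ = mg, so tanθ = v²/(rg).
v = √(r g tanθ) = √(0.7796 × 9.81 × 0.7319) = √5.597 = 2.366 m/s.

2.37 m/s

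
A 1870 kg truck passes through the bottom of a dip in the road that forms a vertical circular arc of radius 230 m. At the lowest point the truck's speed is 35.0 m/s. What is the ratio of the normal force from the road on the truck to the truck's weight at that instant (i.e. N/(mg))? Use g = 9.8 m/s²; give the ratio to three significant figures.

At the bottom, N − mg = mv²/r, so N = m(v²/r + g) and N/(mg) = v²/(rg) + 1 = (35.0)²/(230 × 9.8) + 1 = 0.5435 + 1 = 1.543.

1.54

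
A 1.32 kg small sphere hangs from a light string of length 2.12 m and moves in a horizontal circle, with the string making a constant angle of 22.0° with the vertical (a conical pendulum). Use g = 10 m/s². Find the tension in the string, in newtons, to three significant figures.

14.2 N

Vertically the bob has no acceleration, so T cosθ = mg.
T = mg/cosθ = 1.32 × 10.0 / cos 22.0° = 13.20/0.9272 = 14.24 N.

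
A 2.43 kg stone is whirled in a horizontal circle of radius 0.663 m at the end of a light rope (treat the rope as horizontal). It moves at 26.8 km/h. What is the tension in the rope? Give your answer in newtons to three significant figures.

203 N

v = 26.8 km/h = 26.8/3.6 = 7.444 m/s.
The tension is the only horizontal force, so it supplies the full centripetal force: T = m v²/r = 2.43 × (7.444)²/0.663 = 2.43 × 55.42/0.663 = 203.1 N.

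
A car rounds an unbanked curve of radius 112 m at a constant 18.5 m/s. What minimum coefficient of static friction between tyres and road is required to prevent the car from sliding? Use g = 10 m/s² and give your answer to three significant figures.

0.306

Friction provides the centripetal force: μ_s m g = m v²/r, so μ_s = v²/(g r) = (18.50)²/(10.0 × 112) = 342.2/1120 = 0.3056.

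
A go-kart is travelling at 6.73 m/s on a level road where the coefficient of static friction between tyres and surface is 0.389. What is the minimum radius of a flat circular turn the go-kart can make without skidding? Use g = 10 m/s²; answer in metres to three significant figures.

At the limit, μ_s m g = m v²/r, so r_min = v²/(μ_s g) = (6.73)²/(0.389 × 10.0) = 45.29/3.890 = 11.64 m.

11.6 m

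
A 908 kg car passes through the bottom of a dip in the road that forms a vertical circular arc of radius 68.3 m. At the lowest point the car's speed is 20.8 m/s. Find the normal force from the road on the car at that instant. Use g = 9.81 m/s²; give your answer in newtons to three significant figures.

At the lowest point, N points up (toward the centre) and the weight mg points down (away from the centre), so the net inward force is N − mg = mv²/r.
N = m(v²/r + g) = 908 × ((20.8)²/68.3 + 9.81) = 908 × (6.334 + 9.81) = 908 × 16.14 = 14660 N.

14700 N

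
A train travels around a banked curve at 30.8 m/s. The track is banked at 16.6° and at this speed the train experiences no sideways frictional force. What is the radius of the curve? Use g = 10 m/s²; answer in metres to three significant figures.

318 m

Frictionless banking: tanθ = v²/(rg), so r = v²/(g tanθ).
r = (30.8)²/(10.0 × tan 16.6°) = 948.6/(10.0 × 0.2981) = 948.6/2.981 = 318.2 m.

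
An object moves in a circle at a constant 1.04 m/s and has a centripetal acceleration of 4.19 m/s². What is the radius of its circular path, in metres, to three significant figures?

0.258 m

a_c = v²/r ⇒ r = v²/a_c = (1.04)²/4.19 = 1.082/4.19 = 0.2581 m.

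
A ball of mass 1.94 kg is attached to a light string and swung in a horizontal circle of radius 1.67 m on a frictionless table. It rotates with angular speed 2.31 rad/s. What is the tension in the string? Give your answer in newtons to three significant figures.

17.3 N

v = ωr = 2.31 × 1.67 = 3.858 m/s.
The tension is the only horizontal force, so it supplies the full centripetal force: T = m v²/r = 1.94 × (3.858)²/1.67 = 1.94 × 14.88/1.67 = 17.29 N.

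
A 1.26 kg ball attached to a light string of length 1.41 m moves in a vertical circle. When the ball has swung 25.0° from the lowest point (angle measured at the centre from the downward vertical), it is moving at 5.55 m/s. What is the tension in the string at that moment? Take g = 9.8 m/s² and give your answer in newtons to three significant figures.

38.7 N

Take the radial direction toward the centre of the circle as positive. The component of the weight along the string toward the centre is −mg cos φ (φ measured from the bottom), so Newton's second law along the string gives T − mg cos φ = m v²/r.
cos 25.0° = 0.9063, so T = m(v²/r + g cos φ) = 1.26 × ((5.55)²/1.41 + 9.8 × 0.9063) = 1.26 × (21.85 + (8.882)) = 1.26 × 30.73 = 38.72 N.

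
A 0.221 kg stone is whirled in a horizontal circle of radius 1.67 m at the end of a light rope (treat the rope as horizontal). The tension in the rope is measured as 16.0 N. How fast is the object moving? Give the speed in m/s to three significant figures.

T = m v²/r ⇒ v = √(T r / m) = √(16.0 × 1.67 / 0.221) = √120.9 = 11.00 m/s.

11.0 m/s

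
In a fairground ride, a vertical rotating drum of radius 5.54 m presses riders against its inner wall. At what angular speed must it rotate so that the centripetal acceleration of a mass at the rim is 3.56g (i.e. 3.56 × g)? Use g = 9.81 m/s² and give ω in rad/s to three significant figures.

Centripetal acceleration a_c = ω²r. Setting ω²r = 3.56g:
ω = √(3.56g / r) = √(3.56 × 9.81 / 5.54) = √6.304 = 2.511 rad/s.

2.51 rad/s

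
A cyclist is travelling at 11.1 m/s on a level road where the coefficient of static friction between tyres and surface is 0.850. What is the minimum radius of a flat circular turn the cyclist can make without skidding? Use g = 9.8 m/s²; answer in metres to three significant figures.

14.8 m

At the limit, μ_s m g = m v²/r, so r_min = v²/(μ_s g) = (11.1)²/(0.850 × 9.8) = 123.2/8.330 = 14.79 m.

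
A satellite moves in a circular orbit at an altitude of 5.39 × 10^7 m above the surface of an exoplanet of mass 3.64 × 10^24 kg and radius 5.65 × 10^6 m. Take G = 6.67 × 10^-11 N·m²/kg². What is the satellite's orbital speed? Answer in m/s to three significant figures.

2020 m/s

Orbital radius r = R + h = 5.65 × 10^6 + 5.39 × 10^7 = 5.955 × 10^7 m.
Gravity supplies the centripetal force: G M m / r² = m v² / r, so v = √(GM/r).
v = √(6.67 × 10^-11 × 3.64 × 10^24 / 5.955 × 10^7) = √(4.077 × 10^6) = 2019 m/s.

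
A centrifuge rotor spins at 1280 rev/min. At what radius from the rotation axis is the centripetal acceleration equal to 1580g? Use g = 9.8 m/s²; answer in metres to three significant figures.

0.862 m

ω = 1280 rev/min × 2π/60 = 134.0 rad/s.
a_c = ω²r = 1580g ⇒ r = 1580 × 9.8 / (134.0)² = 15480/17970 = 0.8618 m.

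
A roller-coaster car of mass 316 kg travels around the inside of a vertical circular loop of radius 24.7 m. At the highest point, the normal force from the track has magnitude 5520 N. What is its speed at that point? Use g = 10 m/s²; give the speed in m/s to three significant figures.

At the top, N + mg = mv²/r, so v = √(r(N/m + g)) = √(24.7 × (5520/316 + 10.0)) = √(24.7 × 27.47) = √678.5 = 26.05 m/s.

26.0 m/s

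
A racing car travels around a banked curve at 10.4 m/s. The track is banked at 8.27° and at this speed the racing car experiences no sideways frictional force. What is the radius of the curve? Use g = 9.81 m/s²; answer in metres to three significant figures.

Frictionless banking: tanθ = v²/(rg), so r = v²/(g tanθ).
r = (10.4)²/(9.81 × tan 8.27°) = 108.2/(9.81 × 0.1453) = 108.2/1.426 = 75.85 m.

75.9 m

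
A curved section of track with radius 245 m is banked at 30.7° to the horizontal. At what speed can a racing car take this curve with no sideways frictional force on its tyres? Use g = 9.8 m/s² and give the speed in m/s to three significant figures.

37.8 m/s

On a frictionless banked curve, N sinθ = mv²/r and N cosθ = mg, so tanθ = v²/(rg).
v = √(r g tanθ) = √(245 × 9.8 × tan 30.7°) = √(245 × 9.8 × 0.5938) = √1426 = 37.76 m/s.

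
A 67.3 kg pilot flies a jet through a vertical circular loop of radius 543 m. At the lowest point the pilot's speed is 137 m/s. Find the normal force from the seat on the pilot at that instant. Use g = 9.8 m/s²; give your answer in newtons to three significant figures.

At the lowest point, N points up (toward the centre) and the weight mg points down (away from the centre), so the net inward force is N − mg = mv²/r.
N = m(v²/r + g) = 67.3 × ((137)²/543 + 9.8) = 67.3 × (34.57 + 9.8) = 67.3 × 44.37 = 2986 N.

2990 N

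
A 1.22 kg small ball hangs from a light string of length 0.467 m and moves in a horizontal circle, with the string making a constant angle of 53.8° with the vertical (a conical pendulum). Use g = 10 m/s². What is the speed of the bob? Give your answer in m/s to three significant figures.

The radius of the circle is r = L sinθ = 0.467 × sin 53.8° = 0.3769 m.
Horizontally T sinθ = mv²/r and vertically T cosθ = mg, so tanθ = v²/(rg).
v = √(r g tanθ) = √(0.3769 × 10.0 × 1.366) = √5.149 = 2.269 m/s.

2.27 m/s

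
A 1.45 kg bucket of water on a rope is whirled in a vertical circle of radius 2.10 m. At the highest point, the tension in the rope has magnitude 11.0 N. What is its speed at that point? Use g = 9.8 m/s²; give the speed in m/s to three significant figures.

6.04 m/s

At the top, T + mg = mv²/r, so v = √(r(T/m + g)) = √(2.10 × (11.0/1.45 + 9.8)) = √(2.10 × 17.39) = √36.51 = 6.042 m/s.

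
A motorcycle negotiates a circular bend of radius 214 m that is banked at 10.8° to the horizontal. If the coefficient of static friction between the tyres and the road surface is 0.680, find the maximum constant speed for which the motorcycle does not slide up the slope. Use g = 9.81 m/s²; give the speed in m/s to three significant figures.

At the maximum speed, friction acts down the slope at its limiting value f = μN. Radially (horizontal, toward centre): N sinθ + μN cosθ = mv²/r. Vertically: N cosθ − μN sinθ = mg.
Dividing: v² = r g (sinθ + μcosθ)/(cosθ − μsinθ).
sinθ + μcosθ = 0.1874 + 0.680×0.9823 = 0.8553; cosθ − μsinθ = 0.9823 − 0.680×0.1874 = 0.8549.
v² = 214 × 9.81 × 0.8553/0.8549 = 2100 m²/s², so v = 45.83 m/s.

45.8 m/s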